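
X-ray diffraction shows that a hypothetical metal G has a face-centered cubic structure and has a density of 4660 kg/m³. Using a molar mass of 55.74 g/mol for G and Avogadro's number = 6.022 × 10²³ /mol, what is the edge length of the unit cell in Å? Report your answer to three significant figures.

With Z = 4 atoms per FCC cell, a³ = Z·M/(N_A·ρ) = 4 × 55.74 / (6.022 × 10²³ × 4.660 g/cm³) = 7.945 × 10^-23 cm³.
a = (7.945 × 10^-23)^(1/3) = 4.299 × 10^-8 cm = 4.30 Å.

4.30 Å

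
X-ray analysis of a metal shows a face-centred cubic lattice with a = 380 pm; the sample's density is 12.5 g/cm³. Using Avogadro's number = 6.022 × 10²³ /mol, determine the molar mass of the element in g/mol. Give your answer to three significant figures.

103 g/mol

An FCC cell has Z = 4 atoms; a = 3.800 × 10^-8 cm.
M = ρ·N_A·a³/Z = 12.5 × 6.022 × 10²³ × 5.487 × 10^-23 / 4 = 103 g/mol.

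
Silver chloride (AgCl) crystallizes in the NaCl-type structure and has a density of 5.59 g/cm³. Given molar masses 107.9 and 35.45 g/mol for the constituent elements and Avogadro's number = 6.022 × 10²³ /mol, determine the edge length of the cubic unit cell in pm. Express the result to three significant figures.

554 pm

M(AgCl) = 143.35 g/mol; Z = 4 formula units per cell.
a³ = Z·M/(N_A·ρ) = 4 × 143.35 / (6.022 × 10²³ × 5.59) = 1.703 × 10^-22 cm³, so a = 5.543 × 10^-8 cm = 554 pm.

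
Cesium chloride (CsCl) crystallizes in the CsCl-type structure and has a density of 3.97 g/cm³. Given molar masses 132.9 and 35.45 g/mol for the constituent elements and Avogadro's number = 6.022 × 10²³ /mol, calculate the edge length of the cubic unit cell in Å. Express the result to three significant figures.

M(CsCl) = 168.35 g/mol; Z = 1 formula unit per cell.
a³ = Z·M/(N_A·ρ) = 1 × 168.35 / (6.022 × 10²³ × 3.97) = 7.042 × 10^-23 cm³, so a = 4.129 × 10^-8 cm = 4.13 Å.

4.13 Å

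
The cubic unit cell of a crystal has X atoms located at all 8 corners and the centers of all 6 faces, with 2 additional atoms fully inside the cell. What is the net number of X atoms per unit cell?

Corner atoms are shared by 8 cells (1/8 each), face atoms by 2 (1/2 each), interior atoms are unshared.
Net atoms = 8 × 1/8 + 6 × 1/2 + 2 = 1 + 3 + 2 = 6.

6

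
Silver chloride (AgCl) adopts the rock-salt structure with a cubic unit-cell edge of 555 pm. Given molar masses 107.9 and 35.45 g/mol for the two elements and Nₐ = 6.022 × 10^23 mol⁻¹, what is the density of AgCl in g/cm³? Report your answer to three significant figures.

5.57 g/cm³

The rock-salt structure contains Z = 4 formula units per cell; M(AgCl) = 107.9 + 35.45 = 143.35 g/mol.
a³ = (5.550 × 10^-8 cm)³ = 1.710 × 10^-22 cm³.
ρ = 4 × 143.35 / (6.022 × 10²³ × 1.710 × 10^-22) = 5.570 g/cm³.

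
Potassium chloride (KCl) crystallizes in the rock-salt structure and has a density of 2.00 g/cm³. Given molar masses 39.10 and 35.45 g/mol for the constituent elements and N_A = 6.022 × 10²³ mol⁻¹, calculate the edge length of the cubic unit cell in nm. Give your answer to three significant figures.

0.628 nm

M(KCl) = 74.55 g/mol; Z = 4 formula units per cell.
a³ = Z·M/(N_A·ρ) = 4 × 74.55 / (6.022 × 10²³ × 2.00) = 2.476 × 10^-22 cm³, so a = 6.279 × 10^-8 cm = 0.628 nm.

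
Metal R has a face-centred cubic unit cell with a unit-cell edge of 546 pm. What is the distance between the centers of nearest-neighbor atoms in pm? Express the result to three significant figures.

386 pm

In an FCC structure, atoms touch along the face diagonal, so √2·a = 4r; the nearest-neighbor distance equals 2r = 0.7071·a.
d = 0.7071 × 546 = 386 pm.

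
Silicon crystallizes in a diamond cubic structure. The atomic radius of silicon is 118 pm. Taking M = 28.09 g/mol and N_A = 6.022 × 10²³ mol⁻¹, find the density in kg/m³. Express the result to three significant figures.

In a diamond cubic lattice, nearest neighbors lie along the body diagonal with √3·a = 8r, giving a = 545.0 pm = 5.450 × 10^-8 cm.
With Z = 8, ρ = Z·M/(N_A·a³) = 8 × 28.09 / (6.022 × 10²³ × 1.619 × 10^-22) = 2.305 g/cm³ = 2300 kg/m³.

2300 kg/m³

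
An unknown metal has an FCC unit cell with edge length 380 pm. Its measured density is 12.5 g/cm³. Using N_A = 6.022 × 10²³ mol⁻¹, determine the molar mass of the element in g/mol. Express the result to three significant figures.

An FCC cell has Z = 4 atoms; a = 3.800 × 10^-8 cm.
M = ρ·N_A·a³/Z = 12.5 × 6.022 × 10²³ × 5.487 × 10^-23 / 4 = 103 g/mol.

103 g/mol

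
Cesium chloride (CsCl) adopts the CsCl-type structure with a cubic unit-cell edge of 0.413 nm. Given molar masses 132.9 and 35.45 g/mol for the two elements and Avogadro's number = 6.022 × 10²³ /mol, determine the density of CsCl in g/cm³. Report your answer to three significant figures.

The CsCl-type structure contains Z = 1 formula unit per cell; M(CsCl) = 132.9 + 35.45 = 168.35 g/mol.
a³ = (4.130 × 10^-8 cm)³ = 7.044 × 10^-23 cm³.
ρ = 1 × 168.35 / (6.022 × 10²³ × 7.044 × 10^-23) = 3.968 g/cm³.

3.97 g/cm³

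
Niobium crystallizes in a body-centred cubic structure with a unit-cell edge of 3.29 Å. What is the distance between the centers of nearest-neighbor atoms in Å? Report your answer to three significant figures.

2.85 Å

In a BCC structure, atoms touch along the body diagonal, so √3·a = 4r; the nearest-neighbor distance equals 2r = 0.8660·a.
d = 0.8660 × 3.29 = 2.85 Å.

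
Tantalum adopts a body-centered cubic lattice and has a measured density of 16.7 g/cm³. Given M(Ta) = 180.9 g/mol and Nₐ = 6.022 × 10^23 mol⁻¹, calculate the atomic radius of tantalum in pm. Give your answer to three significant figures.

For a BCC cell (Z = 2), a³ = Z·M/(N_A·ρ) = 2 × 180.9 / (6.022 × 10²³ × 16.70) = 3.598 × 10^-23 cm³, so a = 3.301 × 10^-8 cm = 330.1 pm.
Atoms touch along the body diagonal, so √3·a = 4r, so r = 0.4330 × a = 143 pm.

143 pm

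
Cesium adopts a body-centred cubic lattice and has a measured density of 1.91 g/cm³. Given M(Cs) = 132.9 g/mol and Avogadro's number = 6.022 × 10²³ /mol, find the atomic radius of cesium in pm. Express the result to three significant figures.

266 pm

For a BCC cell (Z = 2), a³ = Z·M/(N_A·ρ) = 2 × 132.9 / (6.022 × 10²³ × 1.910) = 2.311 × 10^-22 cm³, so a = 6.137 × 10^-8 cm = 613.7 pm.
Atoms touch along the body diagonal, so √3·a = 4r, so r = 0.4330 × a = 266 pm.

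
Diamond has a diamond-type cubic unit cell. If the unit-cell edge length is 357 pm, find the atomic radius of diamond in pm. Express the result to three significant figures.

77.3 pm

In a diamond cubic lattice, nearest neighbors lie along the body diagonal with √3·a = 8r.
r = √3·a/8 = 1.7321 × 357 / 8 = 77.3 pm.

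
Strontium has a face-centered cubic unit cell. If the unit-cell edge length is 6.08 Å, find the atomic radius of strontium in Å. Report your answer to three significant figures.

In an FCC lattice, atoms touch along the face diagonal, so √2·a = 4r.
r = √2·a/4 = 1.4142 × 6.08 / 4 = 2.15 Å.

2.15 Å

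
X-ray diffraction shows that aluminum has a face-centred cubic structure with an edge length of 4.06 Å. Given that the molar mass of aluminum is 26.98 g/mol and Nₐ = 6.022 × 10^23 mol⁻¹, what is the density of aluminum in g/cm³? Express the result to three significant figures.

An FCC unit cell contains Z = 4 atoms.
Cell volume: a³ = (4.06 Å)³ = (4.060 × 10^-8 cm)³ = 6.692 × 10^-23 cm³.
ρ = Z·M/(N_A·a³) = 4 × 26.98 / (6.022 × 10²³ × 6.692 × 10^-23) = 2.678 g/cm³.

2.68 g/cm³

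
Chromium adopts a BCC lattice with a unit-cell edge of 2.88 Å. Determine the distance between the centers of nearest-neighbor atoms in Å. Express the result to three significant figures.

In a BCC structure, atoms touch along the body diagonal, so √3·a = 4r; the nearest-neighbor distance equals 2r = 0.8660·a.
d = 0.8660 × 2.88 = 2.49 Å.

2.49 Å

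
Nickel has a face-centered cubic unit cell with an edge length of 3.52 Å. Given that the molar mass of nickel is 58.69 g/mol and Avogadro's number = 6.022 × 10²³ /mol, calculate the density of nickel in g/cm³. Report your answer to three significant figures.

8.94 g/cm³

An FCC unit cell contains Z = 4 atoms.
Cell volume: a³ = (3.52 Å)³ = (3.520 × 10^-8 cm)³ = 4.361 × 10^-23 cm³.
ρ = Z·M/(N_A·a³) = 4 × 58.69 / (6.022 × 10²³ × 4.361 × 10^-23) = 8.938 g/cm³.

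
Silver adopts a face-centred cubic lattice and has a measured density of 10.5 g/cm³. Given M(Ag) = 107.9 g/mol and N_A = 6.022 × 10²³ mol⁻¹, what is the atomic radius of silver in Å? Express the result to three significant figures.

For an FCC cell (Z = 4), a³ = Z·M/(N_A·ρ) = 4 × 107.9 / (6.022 × 10²³ × 10.50) = 6.826 × 10^-23 cm³, so a = 4.087 × 10^-8 cm = 4.087 Å.
Atoms touch along the face diagonal, so √2·a = 4r, so r = 0.3536 × a = 1.44 Å.

1.44 Å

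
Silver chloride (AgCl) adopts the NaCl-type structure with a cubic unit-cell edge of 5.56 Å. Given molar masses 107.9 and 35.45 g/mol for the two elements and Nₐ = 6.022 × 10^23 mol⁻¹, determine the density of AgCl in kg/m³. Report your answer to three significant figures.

5540 kg/m³

The NaCl-type structure contains Z = 4 formula units per cell; M(AgCl) = 107.9 + 35.45 = 143.35 g/mol.
a³ = (5.560 × 10^-8 cm)³ = 1.719 × 10^-22 cm³.
ρ = 4 × 143.35 / (6.022 × 10²³ × 1.719 × 10^-22) = 5.540 g/cm³ = 5540 kg/m³.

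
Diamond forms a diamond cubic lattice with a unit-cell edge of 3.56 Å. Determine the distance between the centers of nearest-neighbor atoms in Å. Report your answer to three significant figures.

In a diamond cubic structure, nearest neighbors lie along the body diagonal with √3·a = 8r; the nearest-neighbor distance equals 2r = 0.4330·a.
d = 0.4330 × 3.56 = 1.54 Å.

1.54 Å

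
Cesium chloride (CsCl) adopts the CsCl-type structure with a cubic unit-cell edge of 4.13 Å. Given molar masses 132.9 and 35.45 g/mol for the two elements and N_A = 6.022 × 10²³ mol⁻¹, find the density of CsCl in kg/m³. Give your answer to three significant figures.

The CsCl-type structure contains Z = 1 formula unit per cell; M(CsCl) = 132.9 + 35.45 = 168.35 g/mol.
a³ = (4.130 × 10^-8 cm)³ = 7.044 × 10^-23 cm³.
ρ = 1 × 168.35 / (6.022 × 10²³ × 7.044 × 10^-23) = 3.968 g/cm³ = 3970 kg/m³.

3970 kg/m³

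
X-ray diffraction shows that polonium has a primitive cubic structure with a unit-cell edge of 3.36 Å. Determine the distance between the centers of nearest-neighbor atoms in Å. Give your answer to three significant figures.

In a simple cubic structure, atoms touch along the cell edge, so a = 2r; the nearest-neighbor distance equals 2r = 1.000·a.
d = 1.000 × 3.36 = 3.36 Å.

3.36 Å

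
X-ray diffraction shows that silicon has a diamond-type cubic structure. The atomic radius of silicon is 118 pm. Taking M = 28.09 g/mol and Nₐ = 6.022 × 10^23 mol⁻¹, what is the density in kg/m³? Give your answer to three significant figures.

2300 kg/m³

In a diamond cubic lattice, nearest neighbors lie along the body diagonal with √3·a = 8r, giving a = 545.0 pm = 5.450 × 10^-8 cm.
With Z = 8, ρ = Z·M/(N_A·a³) = 8 × 28.09 / (6.022 × 10²³ × 1.619 × 10^-22) = 2.305 g/cm³ = 2300 kg/m³.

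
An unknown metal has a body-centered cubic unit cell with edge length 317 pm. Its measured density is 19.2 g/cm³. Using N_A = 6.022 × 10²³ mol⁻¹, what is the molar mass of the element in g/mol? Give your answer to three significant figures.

184 g/mol

A BCC cell has Z = 2 atoms; a = 3.170 × 10^-8 cm.
M = ρ·N_A·a³/Z = 19.2 × 6.022 × 10²³ × 3.186 × 10^-23 / 2 = 184 g/mol.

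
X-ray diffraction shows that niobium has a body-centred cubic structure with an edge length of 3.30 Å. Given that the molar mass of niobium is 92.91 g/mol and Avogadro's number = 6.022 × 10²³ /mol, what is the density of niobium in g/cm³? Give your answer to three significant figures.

8.59 g/cm³

A BCC unit cell contains Z = 2 atoms.
Cell volume: a³ = (3.30 Å)³ = (3.300 × 10^-8 cm)³ = 3.594 × 10^-23 cm³.
ρ = Z·M/(N_A·a³) = 2 × 92.91 / (6.022 × 10²³ × 3.594 × 10^-23) = 8.586 g/cm³.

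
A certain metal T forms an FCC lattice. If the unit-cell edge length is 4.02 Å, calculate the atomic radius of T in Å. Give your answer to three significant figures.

1.42 Å

In an FCC lattice, atoms touch along the face diagonal, so √2·a = 4r.
r = √2·a/4 = 1.4142 × 4.02 / 4 = 1.42 Å.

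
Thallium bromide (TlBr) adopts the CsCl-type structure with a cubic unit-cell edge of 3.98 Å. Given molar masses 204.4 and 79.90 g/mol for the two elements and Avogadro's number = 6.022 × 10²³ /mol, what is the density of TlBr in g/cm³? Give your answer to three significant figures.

7.49 g/cm³

The CsCl-type structure contains Z = 1 formula unit per cell; M(TlBr) = 204.4 + 79.90 = 284.3 g/mol.
a³ = (3.980 × 10^-8 cm)³ = 6.304 × 10^-23 cm³.
ρ = 1 × 284.3 / (6.022 × 10²³ × 6.304 × 10^-23) = 7.488 g/cm³.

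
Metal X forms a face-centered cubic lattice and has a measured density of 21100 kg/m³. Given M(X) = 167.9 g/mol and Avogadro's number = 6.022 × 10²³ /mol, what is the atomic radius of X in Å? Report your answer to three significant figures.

For an FCC cell (Z = 4), a³ = Z·M/(N_A·ρ) = 4 × 167.9 / (6.022 × 10²³ × 21.10) = 5.286 × 10^-23 cm³, so a = 3.753 × 10^-8 cm = 3.753 Å.
Atoms touch along the face diagonal, so √2·a = 4r, so r = 0.3536 × a = 1.33 Å.

1.33 Å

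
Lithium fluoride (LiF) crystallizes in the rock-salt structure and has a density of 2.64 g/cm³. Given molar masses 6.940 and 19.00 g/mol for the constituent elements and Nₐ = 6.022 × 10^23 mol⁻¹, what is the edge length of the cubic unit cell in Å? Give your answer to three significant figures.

4.03 Å

M(LiF) = 25.94 g/mol; Z = 4 formula units per cell.
a³ = Z·M/(N_A·ρ) = 4 × 25.94 / (6.022 × 10²³ × 2.64) = 6.527 × 10^-23 cm³, so a = 4.026 × 10^-8 cm = 4.03 Å.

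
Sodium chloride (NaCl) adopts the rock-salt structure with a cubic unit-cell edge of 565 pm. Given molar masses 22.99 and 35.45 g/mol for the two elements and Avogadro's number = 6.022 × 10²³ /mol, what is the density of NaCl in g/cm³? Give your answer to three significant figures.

The rock-salt structure contains Z = 4 formula units per cell; M(NaCl) = 22.99 + 35.45 = 58.44 g/mol.
a³ = (5.650 × 10^-8 cm)³ = 1.804 × 10^-22 cm³.
ρ = 4 × 58.44 / (6.022 × 10²³ × 1.804 × 10^-22) = 2.152 g/cm³.

2.15 g/cm³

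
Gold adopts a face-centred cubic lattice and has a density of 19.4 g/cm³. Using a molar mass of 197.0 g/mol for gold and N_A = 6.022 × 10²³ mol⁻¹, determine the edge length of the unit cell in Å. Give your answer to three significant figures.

4.07 Å

With Z = 4 atoms per FCC cell, a³ = Z·M/(N_A·ρ) = 4 × 197.0 / (6.022 × 10²³ × 19.40 g/cm³) = 6.745 × 10^-23 cm³.
a = (6.745 × 10^-23)^(1/3) = 4.071 × 10^-8 cm = 4.07 Å.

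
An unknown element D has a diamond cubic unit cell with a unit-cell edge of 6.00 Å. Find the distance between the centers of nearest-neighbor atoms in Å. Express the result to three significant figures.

In a diamond cubic structure, nearest neighbors lie along the body diagonal with √3·a = 8r; the nearest-neighbor distance equals 2r = 0.4330·a.
d = 0.4330 × 6.00 = 2.60 Å.

2.60 Å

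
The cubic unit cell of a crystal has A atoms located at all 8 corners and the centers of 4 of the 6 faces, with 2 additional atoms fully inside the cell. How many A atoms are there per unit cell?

5

Corner atoms are shared by 8 cells (1/8 each), face atoms by 2 (1/2 each), interior atoms are unshared.
Net atoms = 8 × 1/8 + 4 × 1/2 + 2 = 1 + 2 + 2 = 5.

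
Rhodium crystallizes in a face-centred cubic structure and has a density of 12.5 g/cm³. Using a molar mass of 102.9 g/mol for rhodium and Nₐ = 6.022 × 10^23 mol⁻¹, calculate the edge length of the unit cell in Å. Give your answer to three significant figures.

With Z = 4 atoms per FCC cell, a³ = Z·M/(N_A·ρ) = 4 × 102.9 / (6.022 × 10²³ × 12.50 g/cm³) = 5.468 × 10^-23 cm³.
a = (5.468 × 10^-23)^(1/3) = 3.796 × 10^-8 cm = 3.80 Å.

3.80 Å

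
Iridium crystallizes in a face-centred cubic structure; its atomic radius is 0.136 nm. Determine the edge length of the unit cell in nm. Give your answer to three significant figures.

0.385 nm

In an FCC lattice, atoms touch along the face diagonal, so √2·a = 4r.
a = 4r/√2 = 4 × 0.136 / 1.4142 = 0.385 nm.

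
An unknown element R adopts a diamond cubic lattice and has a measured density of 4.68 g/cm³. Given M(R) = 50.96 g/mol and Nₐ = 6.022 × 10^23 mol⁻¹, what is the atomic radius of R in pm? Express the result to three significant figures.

For a diamond cubic cell (Z = 8), a³ = Z·M/(N_A·ρ) = 8 × 50.96 / (6.022 × 10²³ × 4.680) = 1.447 × 10^-22 cm³, so a = 5.249 × 10^-8 cm = 524.9 pm.
Nearest neighbors lie along the body diagonal with √3·a = 8r, so r = 0.2165 × a = 114 pm.

114 pm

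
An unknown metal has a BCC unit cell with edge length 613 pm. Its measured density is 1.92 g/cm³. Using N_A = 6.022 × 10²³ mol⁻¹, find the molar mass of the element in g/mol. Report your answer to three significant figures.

A BCC cell has Z = 2 atoms; a = 6.130 × 10^-8 cm.
M = ρ·N_A·a³/Z = 1.92 × 6.022 × 10²³ × 2.303 × 10^-22 / 2 = 133 g/mol.

133 g/mol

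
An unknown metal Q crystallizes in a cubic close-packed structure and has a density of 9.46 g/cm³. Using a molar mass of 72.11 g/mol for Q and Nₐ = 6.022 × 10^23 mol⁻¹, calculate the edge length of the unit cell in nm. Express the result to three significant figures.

With Z = 4 atoms per FCC cell, a³ = Z·M/(N_A·ρ) = 4 × 72.11 / (6.022 × 10²³ × 9.460 g/cm³) = 5.063 × 10^-23 cm³.
a = (5.063 × 10^-23)^(1/3) = 3.699 × 10^-8 cm = 0.370 nm.

0.370 nm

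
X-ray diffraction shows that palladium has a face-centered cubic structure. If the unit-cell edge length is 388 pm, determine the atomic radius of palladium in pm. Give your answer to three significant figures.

137 pm

In an FCC lattice, atoms touch along the face diagonal, so √2·a = 4r.
r = √2·a/4 = 1.4142 × 388 / 4 = 137 pm.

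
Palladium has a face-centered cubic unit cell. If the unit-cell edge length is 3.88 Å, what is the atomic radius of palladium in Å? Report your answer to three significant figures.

In an FCC lattice, atoms touch along the face diagonal, so √2·a = 4r.
r = √2·a/4 = 1.4142 × 3.88 / 4 = 1.37 Å.

1.37 Å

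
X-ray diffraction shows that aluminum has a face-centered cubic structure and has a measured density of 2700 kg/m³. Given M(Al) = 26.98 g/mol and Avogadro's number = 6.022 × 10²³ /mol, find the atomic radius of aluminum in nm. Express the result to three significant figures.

For an FCC cell (Z = 4), a³ = Z·M/(N_A·ρ) = 4 × 26.98 / (6.022 × 10²³ × 2.700) = 6.637 × 10^-23 cm³, so a = 4.049 × 10^-8 cm = 0.4049 nm.
Atoms touch along the face diagonal, so √2·a = 4r, so r = 0.3536 × a = 0.143 nm.

0.143 nm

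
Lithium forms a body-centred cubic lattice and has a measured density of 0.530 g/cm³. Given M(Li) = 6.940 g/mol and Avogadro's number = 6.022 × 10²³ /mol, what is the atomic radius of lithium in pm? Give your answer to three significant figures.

152 pm

For a BCC cell (Z = 2), a³ = Z·M/(N_A·ρ) = 2 × 6.940 / (6.022 × 10²³ × 0.5300) = 4.349 × 10^-23 cm³, so a = 3.517 × 10^-8 cm = 351.7 pm.
Atoms touch along the body diagonal, so √3·a = 4r, so r = 0.4330 × a = 152 pm.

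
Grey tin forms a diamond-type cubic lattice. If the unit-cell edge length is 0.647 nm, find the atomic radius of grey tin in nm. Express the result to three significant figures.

0.140 nm

In a diamond cubic lattice, nearest neighbors lie along the body diagonal with √3·a = 8r.
r = √3·a/8 = 1.7321 × 0.647 / 8 = 0.140 nm.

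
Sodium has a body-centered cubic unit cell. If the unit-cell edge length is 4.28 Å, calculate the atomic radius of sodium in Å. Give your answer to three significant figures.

In a BCC lattice, atoms touch along the body diagonal, so √3·a = 4r.
r = √3·a/4 = 1.7321 × 4.28 / 4 = 1.85 Å.

1.85 Å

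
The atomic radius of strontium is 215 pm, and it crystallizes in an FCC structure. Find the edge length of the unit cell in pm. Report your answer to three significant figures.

608 pm

In an FCC lattice, atoms touch along the face diagonal, so √2·a = 4r.
a = 4r/√2 = 4 × 215 / 1.4142 = 608 pm.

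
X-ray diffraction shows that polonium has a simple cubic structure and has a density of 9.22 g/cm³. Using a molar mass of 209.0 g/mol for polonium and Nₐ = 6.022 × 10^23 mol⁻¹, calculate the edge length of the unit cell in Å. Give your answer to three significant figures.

With Z = 1 atom per simple cubic cell, a³ = Z·M/(N_A·ρ) = 1 × 209.0 / (6.022 × 10²³ × 9.220 g/cm³) = 3.764 × 10^-23 cm³.
a = (3.764 × 10^-23)^(1/3) = 3.351 × 10^-8 cm = 3.35 Å.

3.35 Å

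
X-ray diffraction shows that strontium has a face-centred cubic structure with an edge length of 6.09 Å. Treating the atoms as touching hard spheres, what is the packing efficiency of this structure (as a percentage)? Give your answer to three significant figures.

74.0%

In an FCC lattice atoms touch along the face diagonal, so √2·a = 4r, so r = 0.3536a = 2.153 Å.
Packing fraction = Z·(4/3)πr³ / a³ = 4 × (4/3)π × (2.153)³ / (6.09)³ = 0.7405 = 74.0%.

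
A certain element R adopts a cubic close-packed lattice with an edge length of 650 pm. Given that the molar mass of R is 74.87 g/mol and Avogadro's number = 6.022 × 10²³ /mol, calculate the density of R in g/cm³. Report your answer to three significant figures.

1.81 g/cm³

An FCC unit cell contains Z = 4 atoms.
Cell volume: a³ = (650 pm)³ = (6.500 × 10^-8 cm)³ = 2.746 × 10^-22 cm³.
ρ = Z·M/(N_A·a³) = 4 × 74.87 / (6.022 × 10²³ × 2.746 × 10^-22) = 1.811 g/cm³.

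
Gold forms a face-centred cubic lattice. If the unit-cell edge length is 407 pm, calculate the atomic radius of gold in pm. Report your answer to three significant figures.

144 pm

In an FCC lattice, atoms touch along the face diagonal, so √2·a = 4r.
r = √2·a/4 = 1.4142 × 407 / 4 = 144 pm.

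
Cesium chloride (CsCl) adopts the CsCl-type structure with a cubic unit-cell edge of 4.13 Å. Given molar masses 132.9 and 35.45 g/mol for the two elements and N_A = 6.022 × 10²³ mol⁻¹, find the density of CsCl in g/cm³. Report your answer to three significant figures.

3.97 g/cm³

The CsCl-type structure contains Z = 1 formula unit per cell; M(CsCl) = 132.9 + 35.45 = 168.35 g/mol.
a³ = (4.130 × 10^-8 cm)³ = 7.044 × 10^-23 cm³.
ρ = 1 × 168.35 / (6.022 × 10²³ × 7.044 × 10^-23) = 3.968 g/cm³.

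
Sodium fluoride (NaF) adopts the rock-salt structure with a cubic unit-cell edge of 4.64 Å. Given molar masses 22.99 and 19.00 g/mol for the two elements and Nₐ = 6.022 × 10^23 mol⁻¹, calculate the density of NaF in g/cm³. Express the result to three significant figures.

The rock-salt structure contains Z = 4 formula units per cell; M(NaF) = 22.99 + 19.00 = 41.99 g/mol.
a³ = (4.640 × 10^-8 cm)³ = 9.990 × 10^-23 cm³.
ρ = 4 × 41.99 / (6.022 × 10²³ × 9.990 × 10^-23) = 2.792 g/cm³.

2.79 g/cm³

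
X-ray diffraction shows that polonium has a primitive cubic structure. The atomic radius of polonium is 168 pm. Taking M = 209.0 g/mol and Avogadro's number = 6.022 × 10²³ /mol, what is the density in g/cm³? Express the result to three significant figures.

In a simple cubic lattice, atoms touch along the cell edge, so a = 2r, giving a = 336.0 pm = 3.360 × 10^-8 cm.
With Z = 1, ρ = Z·M/(N_A·a³) = 1 × 209.0 / (6.022 × 10²³ × 3.793 × 10^-23) = 9.149 g/cm³.

9.15 g/cm³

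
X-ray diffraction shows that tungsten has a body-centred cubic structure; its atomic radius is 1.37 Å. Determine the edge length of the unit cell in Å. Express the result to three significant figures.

In a BCC lattice, atoms touch along the body diagonal, so √3·a = 4r.
a = 4r/√3 = 4 × 1.37 / 1.7321 = 3.16 Å.

3.16 Å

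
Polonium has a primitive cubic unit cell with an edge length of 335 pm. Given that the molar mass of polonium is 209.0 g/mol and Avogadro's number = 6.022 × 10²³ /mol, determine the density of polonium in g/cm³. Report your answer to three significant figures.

9.23 g/cm³

A simple cubic unit cell contains Z = 1 atom.
Cell volume: a³ = (335 pm)³ = (3.350 × 10^-8 cm)³ = 3.760 × 10^-23 cm³.
ρ = Z·M/(N_A·a³) = 1 × 209.0 / (6.022 × 10²³ × 3.760 × 10^-23) = 9.231 g/cm³.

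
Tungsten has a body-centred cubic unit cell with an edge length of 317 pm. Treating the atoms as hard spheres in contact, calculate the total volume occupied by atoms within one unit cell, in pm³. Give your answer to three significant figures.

2.17 × 10^7 pm³

In a BCC lattice atoms touch along the body diagonal, so √3·a = 4r, so r = 0.4330a = 137.3 pm.
V_atoms = Z × (4/3)πr³ = 2 × (4/3)π × (137.3)³ = 2.17 × 10^7 pm³.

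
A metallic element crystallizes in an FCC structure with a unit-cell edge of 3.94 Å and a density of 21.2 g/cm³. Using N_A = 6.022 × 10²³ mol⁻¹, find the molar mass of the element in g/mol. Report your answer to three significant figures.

An FCC cell has Z = 4 atoms; a = 3.940 × 10^-8 cm.
M = ρ·N_A·a³/Z = 21.2 × 6.022 × 10²³ × 6.116 × 10^-23 / 4 = 195 g/mol.

195 g/mol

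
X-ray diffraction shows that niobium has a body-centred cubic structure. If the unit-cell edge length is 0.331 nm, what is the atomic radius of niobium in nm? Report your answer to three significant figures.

0.143 nm

In a BCC lattice, atoms touch along the body diagonal, so √3·a = 4r.
r = √3·a/4 = 1.7321 × 0.331 / 4 = 0.143 nm.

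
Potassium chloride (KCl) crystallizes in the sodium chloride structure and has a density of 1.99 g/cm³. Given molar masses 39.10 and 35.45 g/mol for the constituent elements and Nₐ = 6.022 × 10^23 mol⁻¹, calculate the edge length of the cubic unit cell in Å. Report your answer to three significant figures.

6.29 Å

M(KCl) = 74.55 g/mol; Z = 4 formula units per cell.
a³ = Z·M/(N_A·ρ) = 4 × 74.55 / (6.022 × 10²³ × 1.99) = 2.488 × 10^-22 cm³, so a = 6.290 × 10^-8 cm = 6.29 Å.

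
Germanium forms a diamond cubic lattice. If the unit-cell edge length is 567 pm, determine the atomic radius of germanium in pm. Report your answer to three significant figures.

123 pm

In a diamond cubic lattice, nearest neighbors lie along the body diagonal with √3·a = 8r.
r = √3·a/8 = 1.7321 × 567 / 8 = 123 pm.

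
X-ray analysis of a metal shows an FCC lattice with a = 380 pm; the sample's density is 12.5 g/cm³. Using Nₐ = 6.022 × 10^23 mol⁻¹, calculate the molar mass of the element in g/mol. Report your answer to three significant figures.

103 g/mol

An FCC cell has Z = 4 atoms; a = 3.800 × 10^-8 cm.
M = ρ·N_A·a³/Z = 12.5 × 6.022 × 10²³ × 5.487 × 10^-23 / 4 = 103 g/mol.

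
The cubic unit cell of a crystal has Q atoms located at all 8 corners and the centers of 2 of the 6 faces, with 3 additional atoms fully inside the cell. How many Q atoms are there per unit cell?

5

Corner atoms are shared by 8 cells (1/8 each), face atoms by 2 (1/2 each), interior atoms are unshared.
Net atoms = 8 × 1/8 + 2 × 1/2 + 3 = 1 + 1 + 3 = 5.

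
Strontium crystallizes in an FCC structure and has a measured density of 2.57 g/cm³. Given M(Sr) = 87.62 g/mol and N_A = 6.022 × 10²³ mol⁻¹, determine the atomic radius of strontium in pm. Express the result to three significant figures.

216 pm

For an FCC cell (Z = 4), a³ = Z·M/(N_A·ρ) = 4 × 87.62 / (6.022 × 10²³ × 2.570) = 2.265 × 10^-22 cm³, so a = 6.095 × 10^-8 cm = 609.5 pm.
Atoms touch along the face diagonal, so √2·a = 4r, so r = 0.3536 × a = 216 pm.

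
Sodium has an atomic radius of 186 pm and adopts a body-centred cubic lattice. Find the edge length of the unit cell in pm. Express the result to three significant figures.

In a BCC lattice, atoms touch along the body diagonal, so √3·a = 4r.
a = 4r/√3 = 4 × 186 / 1.7321 = 430 pm.

430 pm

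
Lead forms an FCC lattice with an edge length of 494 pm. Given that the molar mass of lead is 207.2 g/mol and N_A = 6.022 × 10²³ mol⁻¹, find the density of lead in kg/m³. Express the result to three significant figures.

11400 kg/m³

An FCC unit cell contains Z = 4 atoms.
Cell volume: a³ = (494 pm)³ = (4.940 × 10^-8 cm)³ = 1.206 × 10^-22 cm³.
ρ = Z·M/(N_A·a³) = 4 × 207.2 / (6.022 × 10²³ × 1.206 × 10^-22) = 11.42 g/cm³ = 11400 kg/m³.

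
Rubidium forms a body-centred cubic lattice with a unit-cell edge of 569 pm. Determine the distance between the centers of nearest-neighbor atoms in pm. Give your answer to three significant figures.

493 pm

In a BCC structure, atoms touch along the body diagonal, so √3·a = 4r; the nearest-neighbor distance equals 2r = 0.8660·a.
d = 0.8660 × 569 = 493 pm.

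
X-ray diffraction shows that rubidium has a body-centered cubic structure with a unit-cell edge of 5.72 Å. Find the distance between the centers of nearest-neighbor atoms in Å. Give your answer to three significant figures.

In a BCC structure, atoms touch along the body diagonal, so √3·a = 4r; the nearest-neighbor distance equals 2r = 0.8660·a.
d = 0.8660 × 5.72 = 4.95 Å.

4.95 Å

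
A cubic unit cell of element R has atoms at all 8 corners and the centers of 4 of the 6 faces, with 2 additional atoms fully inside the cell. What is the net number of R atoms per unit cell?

5

Corner atoms are shared by 8 cells (1/8 each), face atoms by 2 (1/2 each), interior atoms are unshared.
Net atoms = 8 × 1/8 + 4 × 1/2 + 2 = 1 + 2 + 2 = 5.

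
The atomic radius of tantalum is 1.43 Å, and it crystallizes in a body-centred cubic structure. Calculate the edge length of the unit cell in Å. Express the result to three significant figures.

In a BCC lattice, atoms touch along the body diagonal, so √3·a = 4r.
a = 4r/√3 = 4 × 1.43 / 1.7321 = 3.30 Å.

3.30 Å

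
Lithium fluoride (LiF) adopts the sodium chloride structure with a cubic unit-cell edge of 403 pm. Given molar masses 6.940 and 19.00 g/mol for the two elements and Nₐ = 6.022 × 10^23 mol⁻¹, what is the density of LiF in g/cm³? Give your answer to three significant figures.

The sodium chloride structure contains Z = 4 formula units per cell; M(LiF) = 6.940 + 19.00 = 25.94 g/mol.
a³ = (4.030 × 10^-8 cm)³ = 6.545 × 10^-23 cm³.
ρ = 4 × 25.94 / (6.022 × 10²³ × 6.545 × 10^-23) = 2.633 g/cm³.

2.63 g/cm³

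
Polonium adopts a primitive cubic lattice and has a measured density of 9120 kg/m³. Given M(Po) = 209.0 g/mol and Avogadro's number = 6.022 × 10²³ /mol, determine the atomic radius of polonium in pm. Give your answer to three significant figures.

For a simple cubic cell (Z = 1), a³ = Z·M/(N_A·ρ) = 1 × 209.0 / (6.022 × 10²³ × 9.120) = 3.805 × 10^-23 cm³, so a = 3.364 × 10^-8 cm = 336.4 pm.
Atoms touch along the cell edge, so a = 2r, so r = 0.5000 × a = 168 pm.

168 pm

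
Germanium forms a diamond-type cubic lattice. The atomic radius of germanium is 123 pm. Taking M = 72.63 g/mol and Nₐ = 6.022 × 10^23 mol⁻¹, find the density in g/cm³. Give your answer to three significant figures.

5.26 g/cm³

In a diamond cubic lattice, nearest neighbors lie along the body diagonal with √3·a = 8r, giving a = 568.1 pm = 5.681 × 10^-8 cm.
With Z = 8, ρ = Z·M/(N_A·a³) = 8 × 72.63 / (6.022 × 10²³ × 1.834 × 10^-22) = 5.262 g/cm³.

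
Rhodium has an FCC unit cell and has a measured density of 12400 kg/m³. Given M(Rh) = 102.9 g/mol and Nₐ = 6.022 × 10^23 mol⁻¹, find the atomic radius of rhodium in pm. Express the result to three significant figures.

For an FCC cell (Z = 4), a³ = Z·M/(N_A·ρ) = 4 × 102.9 / (6.022 × 10²³ × 12.40) = 5.512 × 10^-23 cm³, so a = 3.806 × 10^-8 cm = 380.6 pm.
Atoms touch along the face diagonal, so √2·a = 4r, so r = 0.3536 × a = 135 pm.

135 pm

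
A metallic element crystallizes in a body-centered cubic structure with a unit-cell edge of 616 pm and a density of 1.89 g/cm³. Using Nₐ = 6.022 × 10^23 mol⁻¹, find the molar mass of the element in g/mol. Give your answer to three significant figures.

A BCC cell has Z = 2 atoms; a = 6.160 × 10^-8 cm.
M = ρ·N_A·a³/Z = 1.89 × 6.022 × 10²³ × 2.337 × 10^-22 / 2 = 133 g/mol.

133 g/mol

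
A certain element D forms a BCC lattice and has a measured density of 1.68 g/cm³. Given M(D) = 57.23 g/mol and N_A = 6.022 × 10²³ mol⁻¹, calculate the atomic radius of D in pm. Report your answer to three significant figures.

209 pm

For a BCC cell (Z = 2), a³ = Z·M/(N_A·ρ) = 2 × 57.23 / (6.022 × 10²³ × 1.680) = 1.131 × 10^-22 cm³, so a = 4.837 × 10^-8 cm = 483.7 pm.
Atoms touch along the body diagonal, so √3·a = 4r, so r = 0.4330 × a = 209 pm.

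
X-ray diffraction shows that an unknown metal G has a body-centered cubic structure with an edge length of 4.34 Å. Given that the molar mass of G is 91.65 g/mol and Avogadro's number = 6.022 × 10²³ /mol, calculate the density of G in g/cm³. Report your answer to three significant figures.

3.72 g/cm³

A BCC unit cell contains Z = 2 atoms.
Cell volume: a³ = (4.34 Å)³ = (4.340 × 10^-8 cm)³ = 8.175 × 10^-23 cm³.
ρ = Z·M/(N_A·a³) = 2 × 91.65 / (6.022 × 10²³ × 8.175 × 10^-23) = 3.724 g/cm³.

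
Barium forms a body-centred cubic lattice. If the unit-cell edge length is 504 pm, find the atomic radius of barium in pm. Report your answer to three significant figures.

In a BCC lattice, atoms touch along the body diagonal, so √3·a = 4r.
r = √3·a/4 = 1.7321 × 504 / 4 = 218 pm.

218 pm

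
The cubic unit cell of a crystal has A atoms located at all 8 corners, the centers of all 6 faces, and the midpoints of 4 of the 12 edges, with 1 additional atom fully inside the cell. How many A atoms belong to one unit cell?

6

Corner atoms are shared by 8 cells (1/8 each), face atoms by 2 (1/2 each), edge atoms by 4 (1/4 each), interior atoms are unshared.
Net atoms = 8 × 1/8 + 6 × 1/2 + 4 × 1/4 + 1 = 1 + 3 + 1 + 1 = 6.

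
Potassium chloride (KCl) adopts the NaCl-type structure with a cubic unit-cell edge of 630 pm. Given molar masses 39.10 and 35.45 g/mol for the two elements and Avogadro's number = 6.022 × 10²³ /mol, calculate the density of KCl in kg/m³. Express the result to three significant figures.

The NaCl-type structure contains Z = 4 formula units per cell; M(KCl) = 39.10 + 35.45 = 74.55 g/mol.
a³ = (6.300 × 10^-8 cm)³ = 2.500 × 10^-22 cm³.
ρ = 4 × 74.55 / (6.022 × 10²³ × 2.500 × 10^-22) = 1.980 g/cm³ = 1980 kg/m³.

1980 kg/m³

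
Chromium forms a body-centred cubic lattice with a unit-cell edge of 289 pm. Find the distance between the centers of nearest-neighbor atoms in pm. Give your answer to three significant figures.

250 pm

In a BCC structure, atoms touch along the body diagonal, so √3·a = 4r; the nearest-neighbor distance equals 2r = 0.8660·a.
d = 0.8660 × 289 = 250 pm.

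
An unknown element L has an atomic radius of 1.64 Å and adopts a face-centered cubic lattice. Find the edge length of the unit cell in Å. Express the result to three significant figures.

4.64 Å

In an FCC lattice, atoms touch along the face diagonal, so √2·a = 4r.
a = 4r/√2 = 4 × 1.64 / 1.4142 = 4.64 Å.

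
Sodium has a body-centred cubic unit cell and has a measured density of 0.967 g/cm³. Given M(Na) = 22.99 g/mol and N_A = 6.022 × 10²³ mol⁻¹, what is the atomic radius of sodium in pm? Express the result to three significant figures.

For a BCC cell (Z = 2), a³ = Z·M/(N_A·ρ) = 2 × 22.99 / (6.022 × 10²³ × 0.9670) = 7.896 × 10^-23 cm³, so a = 4.290 × 10^-8 cm = 429.0 pm.
Atoms touch along the body diagonal, so √3·a = 4r, so r = 0.4330 × a = 186 pm.

186 pm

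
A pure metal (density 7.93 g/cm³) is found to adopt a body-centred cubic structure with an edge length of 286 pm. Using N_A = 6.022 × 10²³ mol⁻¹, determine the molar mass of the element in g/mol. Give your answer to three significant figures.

A BCC cell has Z = 2 atoms; a = 2.860 × 10^-8 cm.
M = ρ·N_A·a³/Z = 7.93 × 6.022 × 10²³ × 2.339 × 10^-23 / 2 = 55.9 g/mol.

55.9 g/mol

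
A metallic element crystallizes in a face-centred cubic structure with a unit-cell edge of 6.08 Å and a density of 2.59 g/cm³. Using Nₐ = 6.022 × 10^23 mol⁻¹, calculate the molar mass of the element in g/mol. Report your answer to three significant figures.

An FCC cell has Z = 4 atoms; a = 6.080 × 10^-8 cm.
M = ρ·N_A·a³/Z = 2.59 × 6.022 × 10²³ × 2.248 × 10^-22 / 4 = 87.6 g/mol.

87.6 g/mol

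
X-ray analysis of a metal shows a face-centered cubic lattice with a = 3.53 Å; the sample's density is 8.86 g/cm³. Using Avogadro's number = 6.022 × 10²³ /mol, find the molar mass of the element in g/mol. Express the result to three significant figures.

An FCC cell has Z = 4 atoms; a = 3.530 × 10^-8 cm.
M = ρ·N_A·a³/Z = 8.86 × 6.022 × 10²³ × 4.399 × 10^-23 / 4 = 58.7 g/mol.

58.7 g/mol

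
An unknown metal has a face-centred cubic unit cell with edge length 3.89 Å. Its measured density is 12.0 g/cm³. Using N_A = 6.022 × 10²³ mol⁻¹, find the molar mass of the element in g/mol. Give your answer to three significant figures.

An FCC cell has Z = 4 atoms; a = 3.890 × 10^-8 cm.
M = ρ·N_A·a³/Z = 12.0 × 6.022 × 10²³ × 5.886 × 10^-23 / 4 = 106 g/mol.

106 g/mol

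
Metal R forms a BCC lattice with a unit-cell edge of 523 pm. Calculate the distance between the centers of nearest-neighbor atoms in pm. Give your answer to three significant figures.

In a BCC structure, atoms touch along the body diagonal, so √3·a = 4r; the nearest-neighbor distance equals 2r = 0.8660·a.
d = 0.8660 × 523 = 453 pm.

453 pm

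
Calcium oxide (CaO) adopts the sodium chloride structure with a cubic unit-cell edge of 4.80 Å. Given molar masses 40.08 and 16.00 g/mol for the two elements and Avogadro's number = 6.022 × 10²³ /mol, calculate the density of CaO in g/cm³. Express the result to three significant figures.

The sodium chloride structure contains Z = 4 formula units per cell; M(CaO) = 40.08 + 16.00 = 56.08 g/mol.
a³ = (4.800 × 10^-8 cm)³ = 1.106 × 10^-22 cm³.
ρ = 4 × 56.08 / (6.022 × 10²³ × 1.106 × 10^-22) = 3.368 g/cm³.

3.37 g/cm³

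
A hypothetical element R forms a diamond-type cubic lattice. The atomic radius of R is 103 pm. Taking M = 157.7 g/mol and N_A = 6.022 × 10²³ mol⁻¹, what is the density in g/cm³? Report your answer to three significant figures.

19.5 g/cm³

In a diamond cubic lattice, nearest neighbors lie along the body diagonal with √3·a = 8r, giving a = 475.7 pm = 4.757 × 10^-8 cm.
With Z = 8, ρ = Z·M/(N_A·a³) = 8 × 157.7 / (6.022 × 10²³ × 1.077 × 10^-22) = 19.46 g/cm³.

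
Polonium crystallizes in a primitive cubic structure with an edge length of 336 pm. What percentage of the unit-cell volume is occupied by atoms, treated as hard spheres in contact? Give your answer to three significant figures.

52.4%

In a simple cubic lattice atoms touch along the cell edge, so a = 2r, so r = 0.5000a = 168.0 pm.
Packing fraction = Z·(4/3)πr³ / a³ = 1 × (4/3)π × (168.0)³ / (336)³ = 0.5236 = 52.4%.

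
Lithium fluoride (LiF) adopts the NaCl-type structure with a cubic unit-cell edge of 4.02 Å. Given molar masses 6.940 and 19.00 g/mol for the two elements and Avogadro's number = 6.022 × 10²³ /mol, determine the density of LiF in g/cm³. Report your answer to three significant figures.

The NaCl-type structure contains Z = 4 formula units per cell; M(LiF) = 6.940 + 19.00 = 25.94 g/mol.
a³ = (4.020 × 10^-8 cm)³ = 6.496 × 10^-23 cm³.
ρ = 4 × 25.94 / (6.022 × 10²³ × 6.496 × 10^-23) = 2.652 g/cm³.

2.65 g/cm³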